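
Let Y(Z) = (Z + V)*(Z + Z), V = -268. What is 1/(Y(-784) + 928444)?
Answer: 1/2577980 ≈ 3.8790e-7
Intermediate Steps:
Y(Z) = 2*Z*(-268 + Z) (Y(Z) = (Z - 268)*(Z + Z) = (-268 + Z)*(2*Z) = 2*Z*(-268 + Z))
1/(Y(-784) + 928444) = 1/(2*(-784)*(-268 - 784) + 928444) = 1/(2*(-784)*(-1052) + 928444) = 1/(1649536 + 928444) = 1/2577980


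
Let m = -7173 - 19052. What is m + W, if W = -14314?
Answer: -40539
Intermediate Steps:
m = -26225
m + W = -26225 - 14314 = -40539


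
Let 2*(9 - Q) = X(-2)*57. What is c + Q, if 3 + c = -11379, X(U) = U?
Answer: -11316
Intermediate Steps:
Q = 66 (Q = 9 - (-1)*57 = 9 - ½*(-114) = 9 + 57 = 66)
c = -11382 (c = -3 - 11379 = -11382)
c + Q = -11382 + 66 = -11316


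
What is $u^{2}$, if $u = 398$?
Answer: $158404$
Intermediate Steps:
$u^{2} = 398^{2} = 158404$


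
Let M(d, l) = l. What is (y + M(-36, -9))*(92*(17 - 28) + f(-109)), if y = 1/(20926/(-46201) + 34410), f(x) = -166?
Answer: 8427266608295/794877742 ≈ 10602.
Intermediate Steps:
y = 46201/1589755484 (y = 1/(20926*(-1/46201) + 34410) = 1/(-20926/46201 + 34410) = 1/(1589755484/46201) = 46201/1589755484 ≈ 2.9062e-5)
(y + M(-36, -9))*(92*(17 - 28) + f(-109)) = (46201/1589755484 - 9)*(92*(17 - 28) - 166) = -14307753155*(92*(-11) - 166)/1589755484 = -14307753155*(-1012 - 166)/1589755484 = -14307753155/1589755484*(-1178) = 8427266608295/794877742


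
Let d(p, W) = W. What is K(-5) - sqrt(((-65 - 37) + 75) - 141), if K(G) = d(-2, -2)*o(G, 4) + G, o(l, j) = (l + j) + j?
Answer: -11 - 2*I*sqrt(42) ≈ -11.0 - 12.961*I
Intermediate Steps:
o(l, j) = l + 2*j (o(l, j) = (j + l) + j = l + 2*j)
K(G) = -16 - G (K(G) = -2*(G + 2*4) + G = -2*(G + 8) + G = -2*(8 + G) + G = (-16 - 2*G) + G = -16 - G)
K(-5) - sqrt(((-65 - 37) + 75) - 141) = (-16 - 1*(-5)) - sqrt(((-65 - 37) + 75) - 141) = (-16 + 5) - sqrt((-102 + 75) - 141) = -11 - sqrt(-27 - 141) = -11 - sqrt(-168) = -11 - 2*I*sqrt(42)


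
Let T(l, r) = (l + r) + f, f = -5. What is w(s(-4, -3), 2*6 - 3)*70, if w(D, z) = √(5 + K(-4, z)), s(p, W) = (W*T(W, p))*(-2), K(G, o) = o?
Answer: 70*√14 ≈ 261.92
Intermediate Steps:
T(l, r) = -5 + l + r (T(l, r) = (l + r) - 5 = -5 + l + r)
s(p, W) = -2*W*(-5 + W + p) (s(p, W) = (W*(-5 + W + p))*(-2) = -2*W*(-5 + W + p))
w(D, z) = √(5 + z)
w(s(-4, -3), 2*6 - 3)*70 = √(5 + (2*6 - 3))*70 = √(5 + (12 - 3))*70 = √(5 + 9)*70 = √14*70 = 70*√14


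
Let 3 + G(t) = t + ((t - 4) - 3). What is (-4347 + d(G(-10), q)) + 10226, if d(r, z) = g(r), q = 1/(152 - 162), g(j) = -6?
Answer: 5873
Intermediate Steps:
G(t) = -10 + 2*t (G(t) = -3 + (t + ((t - 4) - 3)) = -3 + (t + ((-4 + t) - 3)) = -3 + (t + (-7 + t)) = -3 + (-7 + 2*t) = -10 + 2*t)
q = -⅒ (q = 1/(-10) = -⅒ ≈ -0.10000)
d(r, z) = -6
(-4347 + d(G(-10), q)) + 10226 = (-4347 - 6) + 10226 = -4353 + 10226 = 5873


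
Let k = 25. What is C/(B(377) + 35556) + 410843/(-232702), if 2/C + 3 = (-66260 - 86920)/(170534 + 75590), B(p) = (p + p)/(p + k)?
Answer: -1474060444630509/834902375969732 ≈ -1.7655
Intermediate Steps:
B(p) = 2*p/(25 + p) (B(p) = (p + p)/(p + 25) = (2*p)/(25 + p) = 2*p/(25 + p))
C = -1663/3012 (C = 2/(-3 + (-66260 - 86920)/(170534 + 75590)) = 2/(-3 - 153180/246124) = 2/(-3 - 153180*1/246124) = 2/(-3 - 1035/1663) = 2/(-6024/1663) = 2*(-1663/6024) = -1663/3012 ≈ -0.55212)
C/(B(377) + 35556) + 410843/(-232702) = -1663/(3012*(2*377/(25 + 377) + 35556)) + 410843/(-232702) = -1663/(3012*(2*377/402 + 35556)) + 410843*(-1/232702) = -1663/(3012*(2*377*(1/402) + 35556)) - 410843/232702 = -1663/(3012*(377/201 + 35556)) - 410843/232702 = -1663/(3012*7147133/201) - 410843/232702 = -1663/3012*201/7147133 - 410843/232702 = -111421/7175721532 - 410843/232702 = -1474060444630509/834902375969732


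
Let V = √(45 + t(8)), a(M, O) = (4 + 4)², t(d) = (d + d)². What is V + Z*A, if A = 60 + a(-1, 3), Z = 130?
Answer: 16120 + √301 ≈ 16137.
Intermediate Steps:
t(d) = 4*d² (t(d) = (2*d)² = 4*d²)
a(M, O) = 64 (a(M, O) = 8² = 64)
V = √301 (V = √(45 + 4*8²) = √(45 + 4*64) = √(45 + 256) = √301 ≈ 17.349)
A = 124 (A = 60 + 64 = 124)
V + Z*A = √301 + 130*124 = √301 + 16120 = 16120 + √301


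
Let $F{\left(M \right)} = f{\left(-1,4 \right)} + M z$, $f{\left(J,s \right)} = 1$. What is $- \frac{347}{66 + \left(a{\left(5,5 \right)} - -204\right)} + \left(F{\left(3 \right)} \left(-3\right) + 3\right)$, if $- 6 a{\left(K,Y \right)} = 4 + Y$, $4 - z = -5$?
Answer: $- \frac{44191}{537} \approx -82.292$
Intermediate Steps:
$z = 9$ ($z = 4 - -5 = 4 + 5 = 9$)
$a{\left(K,Y \right)} = - \frac{2}{3} - \frac{Y}{6}$ ($a{\left(K,Y \right)} = - \frac{4 + Y}{6} = - \frac{2}{3} - \frac{Y}{6}$)
$F{\left(M \right)} = 1 + 9 M$ ($F{\left(M \right)} = 1 + M 9 = 1 + 9 M$)
$- \frac{347}{66 + \left(a{\left(5,5 \right)} - -204\right)} + \left(F{\left(3 \right)} \left(-3\right) + 3\right) = - \frac{347}{66 - - \frac{405}{2}} + \left(\left(1 + 9 \cdot 3\right) \left(-3\right) + 3\right) = - \frac{347}{66 + \left(\left(- \frac{2}{3} - \frac{5}{6}\right) + 204\right)} + \left(\left(1 + 27\right) \left(-3\right) + 3\right) = - \frac{347}{66 + \left(- \frac{3}{2} + 204\right)} + \left(28 \left(-3\right) + 3\right) = - \frac{347}{66 + \frac{405}{2}} + \left(-84 + 3\right) = - \frac{347}{\frac{537}{2}} - 81 = \left(-347\right) \frac{2}{537} - 81 = - \frac{694}{537} - 81 = - \frac{44191}{537}$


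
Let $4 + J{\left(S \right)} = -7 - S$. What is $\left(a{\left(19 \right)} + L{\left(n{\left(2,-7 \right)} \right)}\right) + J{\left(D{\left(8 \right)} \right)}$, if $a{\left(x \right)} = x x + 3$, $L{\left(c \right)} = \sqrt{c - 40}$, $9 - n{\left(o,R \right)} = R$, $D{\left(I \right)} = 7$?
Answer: $346 + 2 i \sqrt{6} \approx 346.0 + 4.899 i$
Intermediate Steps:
$n{\left(o,R \right)} = 9 - R$
$L{\left(c \right)} = \sqrt{-40 + c}$
$J{\left(S \right)} = -11 - S$ ($J{\left(S \right)} = -4 - \left(7 + S\right) = -11 - S$)
$a{\left(x \right)} = 3 + x^{2}$ ($a{\left(x \right)} = x^{2} + 3 = 3 + x^{2}$)
$\left(a{\left(19 \right)} + L{\left(n{\left(2,-7 \right)} \right)}\right) + J{\left(D{\left(8 \right)} \right)} = \left(\left(3 + 19^{2}\right) + \sqrt{-40 + \left(9 - -7\right)}\right) - 18 = \left(\left(3 + 361\right) + \sqrt{-40 + \left(9 + 7\right)}\right) - 18 = \left(364 + \sqrt{-40 + 16}\right) - 18 = \left(364 + \sqrt{-24}\right) - 18 = \left(364 + 2 i \sqrt{6}\right) - 18 = 346 + 2 i \sqrt{6}$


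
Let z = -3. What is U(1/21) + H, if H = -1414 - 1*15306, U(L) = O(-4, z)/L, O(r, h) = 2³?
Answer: -16552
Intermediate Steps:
O(r, h) = 8
U(L) = 8/L
H = -16720 (H = -1414 - 15306 = -16720)
U(1/21) + H = 8/(1/21) - 16720 = 8*21 - 16720 = 168 - 16720 = -16552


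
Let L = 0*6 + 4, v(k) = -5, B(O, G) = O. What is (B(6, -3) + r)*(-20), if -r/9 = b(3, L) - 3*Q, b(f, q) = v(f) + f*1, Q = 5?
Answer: -3180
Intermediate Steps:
L = 4 (L = 0 + 4 = 4)
b(f, q) = -5 + f (b(f, q) = -5 + f*1 = -5 + f)
r = 153 (r = -9*((-5 + 3) - 3*5) = -9*(-2 - 15) = -9*(-17) = 153)
(B(6, -3) + r)*(-20) = (6 + 153)*(-20) = 159*(-20) = -3180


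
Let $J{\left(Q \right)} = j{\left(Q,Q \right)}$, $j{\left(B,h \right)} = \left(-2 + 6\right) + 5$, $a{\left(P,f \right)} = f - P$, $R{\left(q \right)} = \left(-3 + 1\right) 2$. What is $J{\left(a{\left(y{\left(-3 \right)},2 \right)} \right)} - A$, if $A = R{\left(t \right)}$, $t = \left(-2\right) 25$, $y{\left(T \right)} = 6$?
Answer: $13$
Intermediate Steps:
$t = -50$
$R{\left(q \right)} = -4$ ($R{\left(q \right)} = \left(-2\right) 2 = -4$)
$j{\left(B,h \right)} = 9$ ($j{\left(B,h \right)} = 4 + 5 = 9$)
$J{\left(Q \right)} = 9$
$A = -4$
$J{\left(a{\left(y{\left(-3 \right)},2 \right)} \right)} - A = 9 - -4 = 9 + 4 = 13$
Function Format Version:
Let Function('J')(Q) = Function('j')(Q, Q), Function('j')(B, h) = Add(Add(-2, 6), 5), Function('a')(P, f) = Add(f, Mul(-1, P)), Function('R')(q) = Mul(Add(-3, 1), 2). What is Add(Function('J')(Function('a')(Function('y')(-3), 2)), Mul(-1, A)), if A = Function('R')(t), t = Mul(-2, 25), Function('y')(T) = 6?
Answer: 13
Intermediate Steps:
t = -50
Function('R')(q) = -4 (Function('R')(q) = Mul(-2, 2) = -4)
Function('j')(B, h) = 9 (Function('j')(B, h) = Add(4, 5) = 9)
Function('J')(Q) = 9
A = -4
Add(Function('J')(Function('a')(Function('y')(-3), 2)), Mul(-1, A)) = Add(9, Mul(-1, -4)) = Add(9, 4) = 13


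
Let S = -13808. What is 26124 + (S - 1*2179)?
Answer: 10137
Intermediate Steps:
26124 + (S - 1*2179) = 26124 + (-13808 - 1*2179) = 26124 + (-13808 - 2179) = 26124 - 15987 = 10137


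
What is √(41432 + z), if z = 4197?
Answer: √45629 ≈ 213.61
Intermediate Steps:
√(41432 + z) = √(41432 + 4197) = √45629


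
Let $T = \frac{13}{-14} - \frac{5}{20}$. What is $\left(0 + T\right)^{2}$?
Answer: $\frac{1089}{784} \approx 1.389$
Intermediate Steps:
$T = - \frac{33}{28}$ ($T = 13 \left(- \frac{1}{14}\right) - \frac{1}{4} = - \frac{13}{14} - \frac{1}{4} = - \frac{33}{28} \approx -1.1786$)
$\left(0 + T\right)^{2} = \left(0 - \frac{33}{28}\right)^{2} = \left(- \frac{33}{28}\right)^{2} = \frac{1089}{784}$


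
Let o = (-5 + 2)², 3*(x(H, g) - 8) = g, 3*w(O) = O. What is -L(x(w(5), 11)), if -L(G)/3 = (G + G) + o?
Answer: 97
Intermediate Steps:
w(O) = O/3
x(H, g) = 8 + g/3
o = 9 (o = (-3)² = 9)
L(G) = -27 - 6*G (L(G) = -3*((G + G) + 9) = -3*(2*G + 9) = -3*(9 + 2*G) = -27 - 6*G)
-L(x(w(5), 11)) = -(-27 - 6*(8 + (⅓)*11)) = -(-27 - 6*(8 + 11/3)) = -(-27 - 6*35/3) = -(-27 - 70) = -1*(-97) = 97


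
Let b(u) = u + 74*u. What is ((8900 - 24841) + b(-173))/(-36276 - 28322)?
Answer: 14458/32299 ≈ 0.44763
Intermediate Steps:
b(u) = 75*u
((8900 - 24841) + b(-173))/(-36276 - 28322) = ((8900 - 24841) + 75*(-173))/(-36276 - 28322) = (-15941 - 12975)/(-64598) = -28916*(-1/64598) = 14458/32299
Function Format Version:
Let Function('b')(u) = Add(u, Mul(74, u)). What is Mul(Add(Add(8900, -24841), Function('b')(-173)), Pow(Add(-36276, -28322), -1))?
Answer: Rational(14458, 32299) ≈ 0.44763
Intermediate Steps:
Function('b')(u) = Mul(75, u)
Mul(Add(Add(8900, -24841), Function('b')(-173)), Pow(Add(-36276, -28322), -1)) = Mul(Add(Add(8900, -24841), Mul(75, -173)), Pow(Add(-36276, -28322), -1)) = Mul(Add(-15941, -12975), Pow(-64598, -1)) = Mul(-28916, Rational(-1, 64598)) = Rational(14458, 32299)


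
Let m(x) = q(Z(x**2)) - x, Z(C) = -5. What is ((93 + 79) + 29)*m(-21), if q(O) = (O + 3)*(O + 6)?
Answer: 3819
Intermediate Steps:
q(O) = (3 + O)*(6 + O)
m(x) = -2 - x (m(x) = (18 + (-5)**2 + 9*(-5)) - x = (18 + 25 - 45) - x = -2 - x)
((93 + 79) + 29)*m(-21) = ((93 + 79) + 29)*(-2 - 1*(-21)) = (172 + 29)*(-2 + 21) = 201*19 = 3819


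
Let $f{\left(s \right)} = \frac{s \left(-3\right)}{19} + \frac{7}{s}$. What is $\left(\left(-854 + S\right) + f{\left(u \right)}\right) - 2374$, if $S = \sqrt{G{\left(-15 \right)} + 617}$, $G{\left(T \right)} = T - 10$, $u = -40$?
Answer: $- \frac{2448613}{760} + 4 \sqrt{37} \approx -3197.5$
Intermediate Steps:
$G{\left(T \right)} = -10 + T$ ($G{\left(T \right)} = T - 10 = -10 + T$)
$f{\left(s \right)} = \frac{7}{s} - \frac{3 s}{19}$ ($f{\left(s \right)} = - 3 s \frac{1}{19} + \frac{7}{s} = - \frac{3 s}{19} + \frac{7}{s} = \frac{7}{s} - \frac{3 s}{19}$)
$S = 4 \sqrt{37}$ ($S = \sqrt{\left(-10 - 15\right) + 617} = \sqrt{-25 + 617} = \sqrt{592} = 4 \sqrt{37} \approx 24.331$)
$\left(\left(-854 + S\right) + f{\left(u \right)}\right) - 2374 = \left(\left(-854 + 4 \sqrt{37}\right) + \left(\frac{7}{-40} - - \frac{120}{19}\right)\right) - 2374 = \left(\left(-854 + 4 \sqrt{37}\right) + \left(7 \left(- \frac{1}{40}\right) + \frac{120}{19}\right)\right) - 2374 = \left(\left(-854 + 4 \sqrt{37}\right) + \left(- \frac{7}{40} + \frac{120}{19}\right)\right) - 2374 = \left(\left(-854 + 4 \sqrt{37}\right) + \frac{4667}{760}\right) - 2374 = \left(- \frac{644373}{760} + 4 \sqrt{37}\right) - 2374 = - \frac{2448613}{760} + 4 \sqrt{37}$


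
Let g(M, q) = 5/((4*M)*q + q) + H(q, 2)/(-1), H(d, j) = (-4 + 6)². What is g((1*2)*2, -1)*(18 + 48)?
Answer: -4818/17 ≈ -283.41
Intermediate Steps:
H(d, j) = 4 (H(d, j) = 2² = 4)
g(M, q) = -4 + 5/(q + 4*M*q) (g(M, q) = 5/((4*M)*q + q) + 4/(-1) = 5/(4*M*q + q) + 4*(-1) = 5/(q + 4*M*q) - 4 = -4 + 5/(q + 4*M*q))
g((1*2)*2, -1)*(18 + 48) = ((5 - 4*(-1) - 16*(1*2)*2*(-1))/((-1)*(1 + 4*((1*2)*2))))*(18 + 48) = -(5 + 4 - 16*2*2*(-1))/(1 + 4*(2*2))*66 = -(5 + 4 - 16*4*(-1))/(1 + 4*4)*66 = -(5 + 4 + 64)/(1 + 16)*66 = -1*73/17*66 = -1*1/17*73*66 = -73/17*66 = -4818/17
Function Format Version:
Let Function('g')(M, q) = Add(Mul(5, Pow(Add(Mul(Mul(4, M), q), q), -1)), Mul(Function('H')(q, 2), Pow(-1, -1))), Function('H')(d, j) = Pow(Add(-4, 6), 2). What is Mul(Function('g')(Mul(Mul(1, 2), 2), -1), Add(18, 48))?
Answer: Rational(-4818, 17) ≈ -283.41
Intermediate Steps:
Function('H')(d, j) = 4 (Function('H')(d, j) = Pow(2, 2) = 4)
Function('g')(M, q) = Add(-4, Mul(5, Pow(Add(q, Mul(4, M, q)), -1))) (Function('g')(M, q) = Add(Mul(5, Pow(Add(Mul(Mul(4, M), q), q), -1)), Mul(4, Pow(-1, -1))) = Add(Mul(5, Pow(Add(Mul(4, M, q), q), -1)), Mul(4, -1)) = Add(Mul(5, Pow(Add(q, Mul(4, M, q)), -1)), -4) = Add(-4, Mul(5, Pow(Add(q, Mul(4, M, q)), -1))))
Mul(Function('g')(Mul(Mul(1, 2), 2), -1), Add(18, 48)) = Mul(Mul(Pow(-1, -1), Pow(Add(1, Mul(4, Mul(Mul(1, 2), 2))), -1), Add(5, Mul(-4, -1), Mul(-16, Mul(Mul(1, 2), 2), -1))), Add(18, 48)) = Mul(Mul(-1, Pow(Add(1, Mul(4, Mul(2, 2))), -1), Add(5, 4, Mul(-16, Mul(2, 2), -1))), 66) = Mul(Mul(-1, Pow(Add(1, Mul(4, 4)), -1), Add(5, 4, Mul(-16, 4, -1))), 66) = Mul(Mul(-1, Pow(Add(1, 16), -1), Add(5, 4, 64)), 66) = Mul(Mul(-1, Pow(17, -1), 73), 66) = Mul(Mul(-1, Rational(1, 17), 73), 66) = Mul(Rational(-73, 17), 66) = Rational(-4818, 17)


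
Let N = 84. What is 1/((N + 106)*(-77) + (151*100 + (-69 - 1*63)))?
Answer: 1/338 ≈ 0.0029586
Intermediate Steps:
1/((N + 106)*(-77) + (151*100 + (-69 - 1*63))) = 1/((84 + 106)*(-77) + (151*100 + (-69 - 1*63))) = 1/(190*(-77) + (15100 + (-69 - 63))) = 1/(-14630 + (15100 - 132)) = 1/(-14630 + 14968) = 1/338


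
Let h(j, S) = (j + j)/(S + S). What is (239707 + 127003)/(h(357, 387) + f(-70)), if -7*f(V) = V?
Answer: 47305590/1409 ≈ 33574.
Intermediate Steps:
f(V) = -V/7
h(j, S) = j/S (h(j, S) = (2*j)/((2*S)) = (2*j)*(1/(2*S)) = j/S)
(239707 + 127003)/(h(357, 387) + f(-70)) = (239707 + 127003)/(357/387 - ⅐*(-70)) = 366710/(357*(1/387) + 10) = 366710/(119/129 + 10) = 366710/(1409/129) = 366710*(129/1409) = 47305590/1409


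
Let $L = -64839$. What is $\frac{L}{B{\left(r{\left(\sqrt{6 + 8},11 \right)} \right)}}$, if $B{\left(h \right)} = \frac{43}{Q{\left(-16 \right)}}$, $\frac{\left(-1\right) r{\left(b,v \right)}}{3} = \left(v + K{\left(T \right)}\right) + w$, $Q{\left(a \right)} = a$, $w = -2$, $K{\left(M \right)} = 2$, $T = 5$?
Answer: $\frac{1037424}{43} \approx 24126.0$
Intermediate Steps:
$r{\left(b,v \right)} = - 3 v$ ($r{\left(b,v \right)} = - 3 \left(\left(v + 2\right) - 2\right) = - 3 \left(\left(2 + v\right) - 2\right) = - 3 v$)
$B{\left(h \right)} = - \frac{43}{16}$ ($B{\left(h \right)} = \frac{43}{-16} = 43 \left(- \frac{1}{16}\right) = - \frac{43}{16}$)
$\frac{L}{B{\left(r{\left(\sqrt{6 + 8},11 \right)} \right)}} = - \frac{64839}{- \frac{43}{16}} = \left(-64839\right) \left(- \frac{16}{43}\right) = \frac{1037424}{43}$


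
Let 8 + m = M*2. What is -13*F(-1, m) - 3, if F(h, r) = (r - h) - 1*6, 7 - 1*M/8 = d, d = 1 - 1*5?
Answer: -2122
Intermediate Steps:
d = -4 (d = 1 - 5 = -4)
M = 88 (M = 56 - 8*(-4) = 56 + 32 = 88)
m = 168 (m = -8 + 88*2 = -8 + 176 = 168)
F(h, r) = -6 + r - h (F(h, r) = (r - h) - 6 = -6 + r - h)
-13*F(-1, m) - 3 = -13*(-6 + 168 - 1*(-1)) - 3 = -13*(-6 + 168 + 1) - 3 = -13*163 - 3 = -2119 - 3 = -2122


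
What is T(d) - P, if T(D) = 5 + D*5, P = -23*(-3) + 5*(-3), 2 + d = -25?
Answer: -184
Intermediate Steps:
d = -27 (d = -2 - 25 = -27)
P = 54 (P = 69 - 15 = 54)
T(D) = 5 + 5*D
T(d) - P = (5 + 5*(-27)) - 1*54 = (5 - 135) - 54 = -130 - 54 = -184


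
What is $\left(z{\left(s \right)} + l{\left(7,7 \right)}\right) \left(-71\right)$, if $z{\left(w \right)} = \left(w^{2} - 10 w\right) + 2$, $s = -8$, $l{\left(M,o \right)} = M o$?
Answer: $-13845$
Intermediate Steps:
$z{\left(w \right)} = 2 + w^{2} - 10 w$
$\left(z{\left(s \right)} + l{\left(7,7 \right)}\right) \left(-71\right) = \left(\left(2 + \left(-8\right)^{2} - -80\right) + 7 \cdot 7\right) \left(-71\right) = \left(\left(2 + 64 + 80\right) + 49\right) \left(-71\right) = \left(146 + 49\right) \left(-71\right) = 195 \left(-71\right) = -13845$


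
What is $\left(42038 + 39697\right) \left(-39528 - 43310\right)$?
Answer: $-6770763930$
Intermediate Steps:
$\left(42038 + 39697\right) \left(-39528 - 43310\right) = 81735 \left(-82838\right) = -6770763930$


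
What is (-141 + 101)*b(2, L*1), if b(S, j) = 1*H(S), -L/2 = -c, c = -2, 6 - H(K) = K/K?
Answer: -200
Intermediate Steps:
H(K) = 5 (H(K) = 6 - K/K = 6 - 1*1 = 6 - 1 = 5)
L = -4 (L = -(-2)*(-2) = -2*2 = -4)
b(S, j) = 5 (b(S, j) = 1*5 = 5)
(-141 + 101)*b(2, L*1) = (-141 + 101)*5 = -40*5 = -200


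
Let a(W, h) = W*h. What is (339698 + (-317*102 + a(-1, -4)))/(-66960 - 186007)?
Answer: -307368/252967 ≈ -1.2151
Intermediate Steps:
(339698 + (-317*102 + a(-1, -4)))/(-66960 - 186007) = (339698 + (-317*102 - 1*(-4)))/(-66960 - 186007) = (339698 + (-32334 + 4))/(-252967) = (339698 - 32330)*(-1/252967) = 307368*(-1/252967) = -307368/252967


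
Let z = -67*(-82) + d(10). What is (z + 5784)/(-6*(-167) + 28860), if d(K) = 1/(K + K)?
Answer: 10741/28440 ≈ 0.37767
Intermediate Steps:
d(K) = 1/(2*K)
z = 109881/20 (z = -67*(-82) + (1/2)/10 = 5494 + (1/2)*(1/10) = 5494 + 1/20 = 109881/20 ≈ 5494.0)
(z + 5784)/(-6*(-167) + 28860) = (109881/20 + 5784)/(-6*(-167) + 28860) = 225561/(20*(1002 + 28860)) = (225561/20)/29862 = (225561/20)*(1/29862) = 10741/28440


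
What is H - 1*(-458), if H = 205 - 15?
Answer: 648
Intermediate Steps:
H = 190
H - 1*(-458) = 190 - 1*(-458) = 190 + 458 = 648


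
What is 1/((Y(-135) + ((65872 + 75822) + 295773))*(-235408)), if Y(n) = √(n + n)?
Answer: I/(235408*(-437467*I + 3*√30)) ≈ -9.7103e-12 + 3.6473e-16*I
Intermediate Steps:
Y(n) = √2*√n (Y(n) = √(2*n) = √2*√n)
1/((Y(-135) + ((65872 + 75822) + 295773))*(-235408)) = 1/((√2*√(-135) + ((65872 + 75822) + 295773))*(-235408)) = -1/235408/(√2*(3*I*√15) + (141694 + 295773)) = -1/235408/(3*I*√30 + 437467) = -1/235408/(437467 + 3*I*√30) = -1/(235408*(437467 + 3*I*√30))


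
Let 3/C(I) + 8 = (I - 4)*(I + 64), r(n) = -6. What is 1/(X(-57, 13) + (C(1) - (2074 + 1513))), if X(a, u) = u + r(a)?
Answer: -203/726743 ≈ -0.00027933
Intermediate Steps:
X(a, u) = -6 + u (X(a, u) = u - 6 = -6 + u)
C(I) = 3/(-8 + (-4 + I)*(64 + I)) (C(I) = 3/(-8 + (I - 4)*(I + 64)) = 3/(-8 + (-4 + I)*(64 + I)))
1/(X(-57, 13) + (C(1) - (2074 + 1513))) = 1/((-6 + 13) + (3/(-264 + 1² + 60*1) - (2074 + 1513))) = 1/(7 + (3/(-264 + 1 + 60) - 1*3587)) = 1/(7 + (3/(-203) - 3587)) = 1/(7 + (3*(-1/203) - 3587)) = 1/(7 + (-3/203 - 3587)) = 1/(7 - 728164/203) = 1/(-726743/203) = -203/726743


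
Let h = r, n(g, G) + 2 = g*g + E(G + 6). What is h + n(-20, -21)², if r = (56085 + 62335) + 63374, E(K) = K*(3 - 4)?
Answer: 352363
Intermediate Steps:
E(K) = -K (E(K) = K*(-1) = -K)
n(g, G) = -8 + g² - G (n(g, G) = -2 + (g*g - (G + 6)) = -2 + (g² - (6 + G)) = -2 + (g² + (-6 - G)) = -2 + (-6 + g² - G) = -8 + g² - G)
r = 181794 (r = 118420 + 63374 = 181794)
h = 181794
h + n(-20, -21)² = 181794 + (-8 + (-20)² - 1*(-21))² = 181794 + (-8 + 400 + 21)² = 181794 + 413² = 181794 + 170569 = 352363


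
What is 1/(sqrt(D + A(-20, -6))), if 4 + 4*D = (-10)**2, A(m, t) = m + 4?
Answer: sqrt(2)/4 ≈ 0.35355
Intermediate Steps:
A(m, t) = 4 + m
D = 24 (D = -1 + (1/4)*(-10)**2 = -1 + (1/4)*100 = -1 + 25 = 24)
1/(sqrt(D + A(-20, -6))) = 1/(sqrt(24 + (4 - 20))) = 1/(sqrt(24 - 16)) = 1/(sqrt(8)) = 1/(2*sqrt(2)) = sqrt(2)/4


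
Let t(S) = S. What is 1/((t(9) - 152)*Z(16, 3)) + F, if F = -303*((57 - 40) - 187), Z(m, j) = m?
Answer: 117854879/2288 ≈ 51510.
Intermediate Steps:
F = 51510 (F = -303*(17 - 187) = -303*(-170) = 51510)
1/((t(9) - 152)*Z(16, 3)) + F = 1/((9 - 152)*16) + 51510 = 1/(-143*16) + 51510 = 1/(-2288) + 51510 = -1/2288 + 51510 = 117854879/2288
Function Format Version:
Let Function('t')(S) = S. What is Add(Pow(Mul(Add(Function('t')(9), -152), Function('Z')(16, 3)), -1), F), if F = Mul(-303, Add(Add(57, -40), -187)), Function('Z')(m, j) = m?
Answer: Rational(117854879, 2288) ≈ 51510.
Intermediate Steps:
F = 51510 (F = Mul(-303, Add(17, -187)) = Mul(-303, -170) = 51510)
Add(Pow(Mul(Add(Function('t')(9), -152), Function('Z')(16, 3)), -1), F) = Add(Pow(Mul(Add(9, -152), 16), -1), 51510) = Add(Pow(Mul(-143, 16), -1), 51510) = Add(Pow(-2288, -1), 51510) = Add(Rational(-1, 2288), 51510) = Rational(117854879, 2288)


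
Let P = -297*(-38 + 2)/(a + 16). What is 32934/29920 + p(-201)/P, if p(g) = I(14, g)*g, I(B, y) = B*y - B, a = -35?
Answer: -1222681133/1211760 ≈ -1009.0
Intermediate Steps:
I(B, y) = -B + B*y
P = -10692/19 (P = -297*(-38 + 2)/(-35 + 16) = -(-10692)/(-19) = -(-10692)*(-1)/19 = -297*36/19 = -10692/19 ≈ -562.74)
p(g) = g*(-14 + 14*g) (p(g) = (14*(-1 + g))*g = (-14 + 14*g)*g = g*(-14 + 14*g))
32934/29920 + p(-201)/P = 32934/29920 + (14*(-201)*(-1 - 201))/(-10692/19) = 32934*(1/29920) + (14*(-201)*(-202))*(-19/10692) = 1497/1360 + 568428*(-19/10692) = 1497/1360 - 900011/891 = -1222681133/1211760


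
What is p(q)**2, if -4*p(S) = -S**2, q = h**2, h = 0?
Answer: 0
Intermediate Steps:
q = 0 (q = 0**2 = 0)
p(S) = S**2/4 (p(S) = -(-1)*S**2/4 = S**2/4)
p(q)**2 = ((1/4)*0**2)**2 = ((1/4)*0)**2 = 0**2 = 0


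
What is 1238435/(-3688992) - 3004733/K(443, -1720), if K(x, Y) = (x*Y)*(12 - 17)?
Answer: -1975328207767/1756790215200 ≈ -1.1244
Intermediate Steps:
K(x, Y) = -5*Y*x (K(x, Y) = (Y*x)*(-5) = -5*Y*x)
1238435/(-3688992) - 3004733/K(443, -1720) = 1238435/(-3688992) - 3004733/((-5*(-1720)*443)) = 1238435*(-1/3688992) - 3004733/3809800 = -1238435/3688992 - 3004733*1/3809800 = -1238435/3688992 - 3004733/3809800 = -1975328207767/1756790215200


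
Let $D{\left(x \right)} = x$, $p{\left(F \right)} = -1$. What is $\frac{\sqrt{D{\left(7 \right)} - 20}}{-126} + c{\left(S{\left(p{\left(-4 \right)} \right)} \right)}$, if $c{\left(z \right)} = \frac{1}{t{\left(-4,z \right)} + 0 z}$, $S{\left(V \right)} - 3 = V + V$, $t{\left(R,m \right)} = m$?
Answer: $1 - \frac{i \sqrt{13}}{126} \approx 1.0 - 0.028615 i$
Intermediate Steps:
$S{\left(V \right)} = 3 + 2 V$ ($S{\left(V \right)} = 3 + \left(V + V\right) = 3 + 2 V$)
$c{\left(z \right)} = \frac{1}{z}$ ($c{\left(z \right)} = \frac{1}{z + 0 z} = \frac{1}{z + 0} = \frac{1}{z}$)
$\frac{\sqrt{D{\left(7 \right)} - 20}}{-126} + c{\left(S{\left(p{\left(-4 \right)} \right)} \right)} = \frac{\sqrt{7 - 20}}{-126} + \frac{1}{3 + 2 \left(-1\right)} = \sqrt{-13} \left(- \frac{1}{126}\right) + \frac{1}{3 - 2} = i \sqrt{13} \left(- \frac{1}{126}\right) + 1^{-1} = - \frac{i \sqrt{13}}{126} + 1 = 1 - \frac{i \sqrt{13}}{126}$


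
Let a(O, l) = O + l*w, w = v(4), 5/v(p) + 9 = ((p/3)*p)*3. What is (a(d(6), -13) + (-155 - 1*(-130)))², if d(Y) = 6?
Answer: 39204/49 ≈ 800.08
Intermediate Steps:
v(p) = 5/(-9 + p²) (v(p) = 5/(-9 + ((p/3)*p)*3) = 5/(-9 + (p²/3)*3) = 5/(-9 + p²))
w = 5/7 (w = 5/(-9 + 4²) = 5/(-9 + 16) = 5/7 ≈ 0.71429)
a(O, l) = O + 5*l/7 (a(O, l) = O + l*(5/7) = O + 5*l/7)
(a(d(6), -13) + (-155 - 1*(-130)))² = ((6 + (5/7)*(-13)) + (-155 - 1*(-130)))² = ((6 - 65/7) + (-155 + 130))² = (-23/7 - 25)² = (-198/7)² = 39204/49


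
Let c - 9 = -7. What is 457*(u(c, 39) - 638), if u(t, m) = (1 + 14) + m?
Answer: -266888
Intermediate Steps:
c = 2 (c = 9 - 7 = 2)
u(t, m) = 15 + m
457*(u(c, 39) - 638) = 457*((15 + 39) - 638) = 457*(54 - 638) = 457*(-584) = -266888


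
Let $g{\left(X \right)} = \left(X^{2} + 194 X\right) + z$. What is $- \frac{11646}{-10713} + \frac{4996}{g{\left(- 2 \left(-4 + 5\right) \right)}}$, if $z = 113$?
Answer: $- \frac{16788694}{967741} \approx -17.348$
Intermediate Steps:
$g{\left(X \right)} = 113 + X^{2} + 194 X$ ($g{\left(X \right)} = \left(X^{2} + 194 X\right) + 113 = 113 + X^{2} + 194 X$)
$- \frac{11646}{-10713} + \frac{4996}{g{\left(- 2 \left(-4 + 5\right) \right)}} = - \frac{11646}{-10713} + \frac{4996}{113 + \left(- 2 \left(-4 + 5\right)\right)^{2} + 194 \left(- 2 \left(-4 + 5\right)\right)} = \left(-11646\right) \left(- \frac{1}{10713}\right) + \frac{4996}{113 + \left(\left(-2\right) 1\right)^{2} + 194 \left(\left(-2\right) 1\right)} = \frac{3882}{3571} + \frac{4996}{113 + \left(-2\right)^{2} + 194 \left(-2\right)} = \frac{3882}{3571} + \frac{4996}{113 + 4 - 388} = \frac{3882}{3571} + \frac{4996}{-271} = \frac{3882}{3571} + 4996 \left(- \frac{1}{271}\right) = \frac{3882}{3571} - \frac{4996}{271} = - \frac{16788694}{967741}$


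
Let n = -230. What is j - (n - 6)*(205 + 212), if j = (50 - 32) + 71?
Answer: 98501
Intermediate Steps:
j = 89 (j = 18 + 71 = 89)
j - (n - 6)*(205 + 212) = 89 - (-230 - 6)*(205 + 212) = 89 - (-236)*417 = 89 - 1*(-98412) = 89 + 98412 = 98501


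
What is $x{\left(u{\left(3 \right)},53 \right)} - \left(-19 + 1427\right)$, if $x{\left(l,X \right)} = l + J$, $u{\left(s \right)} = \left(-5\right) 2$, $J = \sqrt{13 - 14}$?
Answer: $-1418 + i \approx -1418.0 + 1.0 i$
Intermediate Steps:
$J = i$ ($J = \sqrt{-1} = i \approx 1.0 i$)
$u{\left(s \right)} = -10$
$x{\left(l,X \right)} = i + l$ ($x{\left(l,X \right)} = l + i = i + l$)
$x{\left(u{\left(3 \right)},53 \right)} - \left(-19 + 1427\right) = \left(i - 10\right) - \left(-19 + 1427\right) = \left(-10 + i\right) - 1408 = -1418 + i$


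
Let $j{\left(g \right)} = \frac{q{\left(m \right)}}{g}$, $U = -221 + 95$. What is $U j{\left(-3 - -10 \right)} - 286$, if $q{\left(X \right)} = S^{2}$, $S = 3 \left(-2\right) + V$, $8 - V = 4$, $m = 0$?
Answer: $-358$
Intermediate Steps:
$V = 4$ ($V = 8 - 4 = 4$)
$S = -2$ ($S = 3 \left(-2\right) + 4 = -6 + 4 = -2$)
$U = -126$
$q{\left(X \right)} = 4$ ($q{\left(X \right)} = \left(-2\right)^{2} = 4$)
$j{\left(g \right)} = \frac{4}{g}$
$U j{\left(-3 - -10 \right)} - 286 = - 126 \frac{4}{-3 - -10} - 286 = - 126 \frac{4}{-3 + 10} - 286 = - 126 \cdot \frac{4}{7} - 286 = - 126 \cdot 4 \cdot \frac{1}{7} - 286 = \left(-126\right) \frac{4}{7} - 286 = -72 - 286 = -358$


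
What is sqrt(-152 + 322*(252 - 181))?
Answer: sqrt(22710) ≈ 150.70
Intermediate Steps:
sqrt(-152 + 322*(252 - 181)) = sqrt(-152 + 322*71) = sqrt(-152 + 22862) = sqrt(22710)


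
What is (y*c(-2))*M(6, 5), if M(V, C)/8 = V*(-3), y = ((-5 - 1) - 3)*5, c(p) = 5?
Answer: 32400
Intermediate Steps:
y = -45 (y = (-6 - 3)*5 = -9*5 = -45)
M(V, C) = -24*V (M(V, C) = 8*(V*(-3)) = 8*(-3*V) = -24*V)
(y*c(-2))*M(6, 5) = (-45*5)*(-24*6) = -225*(-144) = 32400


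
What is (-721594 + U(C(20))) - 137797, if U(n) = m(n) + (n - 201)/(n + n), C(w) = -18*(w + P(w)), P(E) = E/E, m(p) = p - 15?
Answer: -216665375/252 ≈ -8.5978e+5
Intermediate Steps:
m(p) = -15 + p
P(E) = 1
C(w) = -18 - 18*w (C(w) = -18*(w + 1) = -18*(1 + w) = -18 - 18*w)
U(n) = -15 + n + (-201 + n)/(2*n) (U(n) = (-15 + n) + (n - 201)/(n + n) = (-15 + n) + (-201 + n)/((2*n)) = (-15 + n) + (-201 + n)*(1/(2*n)) = (-15 + n) + (-201 + n)/(2*n) = -15 + n + (-201 + n)/(2*n))
(-721594 + U(C(20))) - 137797 = (-721594 + (-29/2 + (-18 - 18*20) - 201/(2*(-18 - 18*20)))) - 137797 = (-721594 + (-29/2 + (-18 - 360) - 201/(2*(-18 - 360)))) - 137797 = (-721594 + (-29/2 - 378 - 201/2/(-378))) - 137797 = (-721594 + (-29/2 - 378 - 201/2*(-1/378))) - 137797 = (-721594 + (-29/2 - 378 + 67/252)) - 137797 = (-721594 - 98843/252) - 137797 = -181940531/252 - 137797 = -216665375/252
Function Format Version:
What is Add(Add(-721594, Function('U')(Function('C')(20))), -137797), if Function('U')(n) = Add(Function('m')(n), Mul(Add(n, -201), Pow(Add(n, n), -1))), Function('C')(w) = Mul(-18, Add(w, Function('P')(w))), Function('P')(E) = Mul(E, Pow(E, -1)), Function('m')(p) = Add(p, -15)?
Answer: Rational(-216665375, 252) ≈ -8.5978e+5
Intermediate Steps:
Function('m')(p) = Add(-15, p)
Function('P')(E) = 1
Function('C')(w) = Add(-18, Mul(-18, w)) (Function('C')(w) = Mul(-18, Add(w, 1)) = Mul(-18, Add(1, w)) = Add(-18, Mul(-18, w)))
Function('U')(n) = Add(-15, n, Mul(Rational(1, 2), Pow(n, -1), Add(-201, n))) (Function('U')(n) = Add(Add(-15, n), Mul(Add(n, -201), Pow(Add(n, n), -1))) = Add(Add(-15, n), Mul(Add(-201, n), Pow(Mul(2, n), -1))) = Add(Add(-15, n), Mul(Add(-201, n), Mul(Rational(1, 2), Pow(n, -1)))) = Add(Add(-15, n), Mul(Rational(1, 2), Pow(n, -1), Add(-201, n))) = Add(-15, n, Mul(Rational(1, 2), Pow(n, -1), Add(-201, n))))
Add(Add(-721594, Function('U')(Function('C')(20))), -137797) = Add(Add(-721594, Add(Rational(-29, 2), Add(-18, Mul(-18, 20)), Mul(Rational(-201, 2), Pow(Add(-18, Mul(-18, 20)), -1)))), -137797) = Add(Add(-721594, Add(Rational(-29, 2), Add(-18, -360), Mul(Rational(-201, 2), Pow(Add(-18, -360), -1)))), -137797) = Add(Add(-721594, Add(Rational(-29, 2), -378, Mul(Rational(-201, 2), Pow(-378, -1)))), -137797) = Add(Add(-721594, Add(Rational(-29, 2), -378, Mul(Rational(-201, 2), Rational(-1, 378)))), -137797) = Add(Add(-721594, Add(Rational(-29, 2), -378, Rational(67, 252))), -137797) = Add(Add(-721594, Rational(-98843, 252)), -137797) = Add(Rational(-181940531, 252), -137797) = Rational(-216665375, 252)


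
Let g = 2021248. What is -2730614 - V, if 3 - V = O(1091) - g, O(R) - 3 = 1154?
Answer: -4750708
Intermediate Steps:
O(R) = 1157 (O(R) = 3 + 1154 = 1157)
V = 2020094 (V = 3 - (1157 - 1*2021248) = 3 - (1157 - 2021248) = 3 - 1*(-2020091) = 3 + 2020091 = 2020094)
-2730614 - V = -2730614 - 1*2020094 = -2730614 - 2020094 = -4750708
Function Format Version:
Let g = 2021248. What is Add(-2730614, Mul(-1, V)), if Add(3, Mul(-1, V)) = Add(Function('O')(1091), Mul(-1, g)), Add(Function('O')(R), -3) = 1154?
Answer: -4750708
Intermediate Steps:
Function('O')(R) = 1157 (Function('O')(R) = Add(3, 1154) = 1157)
V = 2020094 (V = Add(3, Mul(-1, Add(1157, Mul(-1, 2021248)))) = Add(3, Mul(-1, Add(1157, -2021248))) = Add(3, Mul(-1, -2020091)) = Add(3, 2020091) = 2020094)
Add(-2730614, Mul(-1, V)) = Add(-2730614, Mul(-1, 2020094)) = Add(-2730614, -2020094) = -4750708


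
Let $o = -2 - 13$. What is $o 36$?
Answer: $-540$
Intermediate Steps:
$o = -15$
$o 36 = \left(-15\right) 36 = -540$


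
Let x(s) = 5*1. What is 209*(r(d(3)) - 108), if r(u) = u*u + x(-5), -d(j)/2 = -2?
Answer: -18183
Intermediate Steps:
x(s) = 5
d(j) = 4 (d(j) = -2*(-2) = 4)
r(u) = 5 + u² (r(u) = u*u + 5 = u² + 5 = 5 + u²)
209*(r(d(3)) - 108) = 209*((5 + 4²) - 108) = 209*((5 + 16) - 108) = 209*(21 - 108) = 209*(-87) = -18183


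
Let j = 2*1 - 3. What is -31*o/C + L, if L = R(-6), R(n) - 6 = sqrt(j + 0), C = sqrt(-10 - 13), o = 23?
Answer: 6 + I + 31*I*sqrt(23) ≈ 6.0 + 149.67*I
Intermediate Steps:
C = I*sqrt(23) (C = sqrt(-23) = I*sqrt(23) ≈ 4.7958*I)
j = -1 (j = 2 - 3 = -1)
R(n) = 6 + I (R(n) = 6 + sqrt(-1 + 0) = 6 + sqrt(-1) = 6 + I)
L = 6 + I ≈ 6.0 + 1.0*I
-31*o/C + L = -713/(I*sqrt(23)) + (6 + I) = -713*(-I*sqrt(23)/23) + (6 + I) = -(-31)*I*sqrt(23) + (6 + I) = 31*I*sqrt(23) + (6 + I) = 6 + I + 31*I*sqrt(23)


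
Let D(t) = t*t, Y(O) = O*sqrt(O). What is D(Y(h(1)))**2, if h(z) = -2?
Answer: 64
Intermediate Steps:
Y(O) = O**(3/2)
D(t) = t**2
D(Y(h(1)))**2 = (((-2)**(3/2))**2)**2 = ((-2*I*sqrt(2))**2)**2 = (-8)**2 = 64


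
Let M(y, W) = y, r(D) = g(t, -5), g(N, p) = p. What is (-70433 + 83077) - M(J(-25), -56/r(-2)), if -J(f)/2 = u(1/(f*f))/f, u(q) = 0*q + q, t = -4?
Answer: 197562498/15625 ≈ 12644.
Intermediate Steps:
r(D) = -5
u(q) = q (u(q) = 0 + q = q)
J(f) = -2/f³ (J(f) = -2/((f*f)*f) = -2/((f²)*f) = -2/(f²*f) = -2/f³)
(-70433 + 83077) - M(J(-25), -56/r(-2)) = (-70433 + 83077) - (-2)/(-25)³ = 12644 - (-2)*(-1)/15625 = 12644 - 1*2/15625 = 12644 - 2/15625 = 197562498/15625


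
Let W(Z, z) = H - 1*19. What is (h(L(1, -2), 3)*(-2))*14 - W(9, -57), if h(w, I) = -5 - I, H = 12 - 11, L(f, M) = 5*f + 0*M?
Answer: 242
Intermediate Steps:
L(f, M) = 5*f (L(f, M) = 5*f + 0 = 5*f)
H = 1
W(Z, z) = -18 (W(Z, z) = 1 - 1*19 = 1 - 19 = -18)
(h(L(1, -2), 3)*(-2))*14 - W(9, -57) = ((-5 - 1*3)*(-2))*14 - 1*(-18) = ((-5 - 3)*(-2))*14 + 18 = -8*(-2)*14 + 18 = 16*14 + 18 = 224 + 18 = 242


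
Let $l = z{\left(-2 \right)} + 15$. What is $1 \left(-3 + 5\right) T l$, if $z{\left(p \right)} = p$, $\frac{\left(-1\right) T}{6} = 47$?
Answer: $-7332$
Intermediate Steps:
$T = -282$ ($T = \left(-6\right) 47 = -282$)
$l = 13$ ($l = -2 + 15 = 13$)
$1 \left(-3 + 5\right) T l = 1 \left(-3 + 5\right) \left(-282\right) 13 = 1 \cdot 2 \left(-282\right) 13 = 2 \left(-282\right) 13 = \left(-564\right) 13 = -7332$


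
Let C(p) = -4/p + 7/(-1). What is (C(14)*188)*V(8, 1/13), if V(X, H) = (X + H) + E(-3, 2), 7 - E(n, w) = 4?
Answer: -1380672/91 ≈ -15172.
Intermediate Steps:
E(n, w) = 3 (E(n, w) = 7 - 1*4 = 7 - 4 = 3)
C(p) = -7 - 4/p (C(p) = -4/p + 7*(-1) = -4/p - 7 = -7 - 4/p)
V(X, H) = 3 + H + X (V(X, H) = (X + H) + 3 = (H + X) + 3 = 3 + H + X)
(C(14)*188)*V(8, 1/13) = ((-7 - 4/14)*188)*(3 + 1/13 + 8) = ((-7 - 4*1/14)*188)*(3 + 1/13 + 8) = ((-7 - 2/7)*188)*(144/13) = -51/7*188*(144/13) = -9588/7*144/13 = -1380672/91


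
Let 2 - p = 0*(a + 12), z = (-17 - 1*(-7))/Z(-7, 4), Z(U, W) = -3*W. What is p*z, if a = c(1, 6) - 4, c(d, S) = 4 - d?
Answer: 5/3 ≈ 1.6667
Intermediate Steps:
a = -1 (a = (4 - 1*1) - 4 = (4 - 1) - 4 = 3 - 4 = -1)
z = ⅚ (z = (-17 - 1*(-7))/((-3*4)) = (-17 + 7)/(-12) = -10*(-1/12) = ⅚ ≈ 0.83333)
p = 2 (p = 2 - 0*(-1 + 12) = 2 - 0*11 = 2 - 1*0 = 2 + 0 = 2)
p*z = 2*(⅚) = 5/3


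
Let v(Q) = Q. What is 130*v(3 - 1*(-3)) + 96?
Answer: 876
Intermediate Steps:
130*v(3 - 1*(-3)) + 96 = 130*(3 - 1*(-3)) + 96 = 130*(3 + 3) + 96 = 130*6 + 96 = 780 + 96 = 876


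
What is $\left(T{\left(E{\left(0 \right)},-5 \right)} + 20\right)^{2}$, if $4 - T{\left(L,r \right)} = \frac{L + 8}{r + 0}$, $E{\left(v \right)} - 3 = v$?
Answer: $\frac{17161}{25} \approx 686.44$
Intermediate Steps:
$E{\left(v \right)} = 3 + v$
$T{\left(L,r \right)} = 4 - \frac{8 + L}{r}$ ($T{\left(L,r \right)} = 4 - \frac{L + 8}{r + 0} = 4 - \frac{8 + L}{r}$)
$\left(T{\left(E{\left(0 \right)},-5 \right)} + 20\right)^{2} = \left(\frac{-8 - \left(3 + 0\right) + 4 \left(-5\right)}{-5} + 20\right)^{2} = \left(- \frac{-8 - 3 - 20}{5} + 20\right)^{2} = \left(\left(- \frac{1}{5}\right) \left(-31\right) + 20\right)^{2} = \left(\frac{31}{5} + 20\right)^{2} = \left(\frac{131}{5}\right)^{2} = \frac{17161}{25}$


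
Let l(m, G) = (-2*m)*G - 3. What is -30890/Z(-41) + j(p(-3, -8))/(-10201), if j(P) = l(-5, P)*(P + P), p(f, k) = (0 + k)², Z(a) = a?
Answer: 311765914/418241 ≈ 745.42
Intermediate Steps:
p(f, k) = k²
l(m, G) = -3 - 2*G*m (l(m, G) = -2*G*m - 3 = -3 - 2*G*m)
j(P) = 2*P*(-3 + 10*P) (j(P) = (-3 - 2*P*(-5))*(P + P) = (-3 + 10*P)*(2*P) = 2*P*(-3 + 10*P))
-30890/Z(-41) + j(p(-3, -8))/(-10201) = -30890/(-41) + (2*(-8)²*(-3 + 10*(-8)²))/(-10201) = -30890*(-1/41) + (2*64*(-3 + 10*64))*(-1/10201) = 30890/41 + (2*64*(-3 + 640))*(-1/10201) = 30890/41 + (2*64*637)*(-1/10201) = 30890/41 + 81536*(-1/10201) = 30890/41 - 81536/10201 = 311765914/418241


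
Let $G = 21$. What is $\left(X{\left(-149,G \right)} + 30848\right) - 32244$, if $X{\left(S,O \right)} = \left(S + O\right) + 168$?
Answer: $-1356$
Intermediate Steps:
$X{\left(S,O \right)} = 168 + O + S$ ($X{\left(S,O \right)} = \left(O + S\right) + 168 = 168 + O + S$)
$\left(X{\left(-149,G \right)} + 30848\right) - 32244 = \left(\left(168 + 21 - 149\right) + 30848\right) - 32244 = \left(40 + 30848\right) - 32244 = 30888 - 32244 = -1356$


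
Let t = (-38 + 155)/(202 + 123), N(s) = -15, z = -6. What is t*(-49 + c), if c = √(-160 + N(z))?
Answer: -441/25 + 9*I*√7/5 ≈ -17.64 + 4.7624*I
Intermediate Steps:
c = 5*I*√7 (c = √(-160 - 15) = √(-175) = 5*I*√7 ≈ 13.229*I)
t = 9/25 (t = 117/325 = 117*(1/325) = 9/25 ≈ 0.36000)
t*(-49 + c) = 9*(-49 + 5*I*√7)/25 = -441/25 + 9*I*√7/5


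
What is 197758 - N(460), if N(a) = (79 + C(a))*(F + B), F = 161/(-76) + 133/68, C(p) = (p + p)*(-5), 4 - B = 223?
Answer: -512326991/646 ≈ -7.9308e+5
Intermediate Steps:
B = -219 (B = 4 - 1*223 = 4 - 223 = -219)
C(p) = -10*p (C(p) = (2*p)*(-5) = -10*p)
F = -105/646 (F = 161*(-1/76) + 133*(1/68) = -161/76 + 133/68 = -105/646 ≈ -0.16254)
N(a) = -11184741/646 + 707895*a/323 (N(a) = (79 - 10*a)*(-105/646 - 219) = (79 - 10*a)*(-141579/646) = -11184741/646 + 707895*a/323)
197758 - N(460) = 197758 - (-11184741/646 + (707895/323)*460) = 197758 - (-11184741/646 + 325631700/323) = 197758 - 1*640078659/646 = 197758 - 640078659/646 = -512326991/646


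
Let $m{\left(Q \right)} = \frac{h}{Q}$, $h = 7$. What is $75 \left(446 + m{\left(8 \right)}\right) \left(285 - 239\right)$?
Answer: $\frac{6166875}{4} \approx 1.5417 \cdot 10^{6}$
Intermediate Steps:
$m{\left(Q \right)} = \frac{7}{Q}$
$75 \left(446 + m{\left(8 \right)}\right) \left(285 - 239\right) = 75 \left(446 + \frac{7}{8}\right) \left(285 - 239\right) = 75 \left(446 + 7 \cdot \frac{1}{8}\right) 46 = 75 \left(446 + \frac{7}{8}\right) 46 = 75 \cdot \frac{3575}{8} \cdot 46 = 75 \cdot \frac{82225}{4} = \frac{6166875}{4}$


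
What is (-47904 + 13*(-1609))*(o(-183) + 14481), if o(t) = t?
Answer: -984002658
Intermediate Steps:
(-47904 + 13*(-1609))*(o(-183) + 14481) = (-47904 + 13*(-1609))*(-183 + 14481) = (-47904 - 20917)*14298 = -68821*14298 = -984002658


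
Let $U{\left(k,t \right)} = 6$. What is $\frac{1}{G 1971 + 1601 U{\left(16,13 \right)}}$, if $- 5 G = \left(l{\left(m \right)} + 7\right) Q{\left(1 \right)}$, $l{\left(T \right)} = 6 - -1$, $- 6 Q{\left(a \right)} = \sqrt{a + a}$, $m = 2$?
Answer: $\frac{40025}{377429883} - \frac{2555 \sqrt{2}}{251619922} \approx 9.1686 \cdot 10^{-5}$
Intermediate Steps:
$Q{\left(a \right)} = - \frac{\sqrt{2} \sqrt{a}}{6}$ ($Q{\left(a \right)} = - \frac{\sqrt{a + a}}{6} = - \frac{\sqrt{2 a}}{6} = - \frac{\sqrt{2} \sqrt{a}}{6}$)
$l{\left(T \right)} = 7$ ($l{\left(T \right)} = 6 + 1 = 7$)
$G = \frac{7 \sqrt{2}}{15}$ ($G = - \frac{\left(7 + 7\right) \left(- \frac{\sqrt{2} \sqrt{1}}{6}\right)}{5} = - \frac{14 \left(\left(- \frac{1}{6}\right) \sqrt{2} \cdot 1\right)}{5} = - \frac{14 \left(- \frac{\sqrt{2}}{6}\right)}{5} = - \frac{\left(- \frac{7}{3}\right) \sqrt{2}}{5} = \frac{7 \sqrt{2}}{15} \approx 0.65997$)
$\frac{1}{G 1971 + 1601 U{\left(16,13 \right)}} = \frac{1}{\frac{7 \sqrt{2}}{15} \cdot 1971 + 1601 \cdot 6} = \frac{1}{\frac{4599 \sqrt{2}}{5} + 9606} = \frac{1}{9606 + \frac{4599 \sqrt{2}}{5}}$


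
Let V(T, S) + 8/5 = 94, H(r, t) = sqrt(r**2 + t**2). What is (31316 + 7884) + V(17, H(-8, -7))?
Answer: 196462/5 ≈ 39292.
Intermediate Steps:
V(T, S) = 462/5 (V(T, S) = -8/5 + 94 = 462/5)
(31316 + 7884) + V(17, H(-8, -7)) = (31316 + 7884) + 462/5 = 39200 + 462/5 = 196462/5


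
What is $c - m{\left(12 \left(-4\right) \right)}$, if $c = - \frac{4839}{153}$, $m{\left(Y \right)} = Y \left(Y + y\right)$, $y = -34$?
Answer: $- \frac{202349}{51} \approx -3967.6$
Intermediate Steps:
$m{\left(Y \right)} = Y \left(-34 + Y\right)$ ($m{\left(Y \right)} = Y \left(Y - 34\right) = Y \left(-34 + Y\right)$)
$c = - \frac{1613}{51}$ ($c = \left(-4839\right) \frac{1}{153} = - \frac{1613}{51} \approx -31.627$)
$c - m{\left(12 \left(-4\right) \right)} = - \frac{1613}{51} - 12 \left(-4\right) \left(-34 + 12 \left(-4\right)\right) = - \frac{1613}{51} - - 48 \left(-34 - 48\right) = - \frac{1613}{51} - \left(-48\right) \left(-82\right) = - \frac{1613}{51} - 3936 = - \frac{202349}{51}$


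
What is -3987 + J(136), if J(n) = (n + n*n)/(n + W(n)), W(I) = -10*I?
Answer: -36020/9 ≈ -4002.2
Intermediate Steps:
J(n) = -(n + n**2)/(9*n) (J(n) = (n + n*n)/(n - 10*n) = (n + n**2)/((-9*n)) = (n + n**2)*(-1/(9*n)) = -(n + n**2)/(9*n))
-3987 + J(136) = -3987 + (-1/9 - 1/9*136) = -3987 + (-1/9 - 136/9) = -3987 - 137/9 = -36020/9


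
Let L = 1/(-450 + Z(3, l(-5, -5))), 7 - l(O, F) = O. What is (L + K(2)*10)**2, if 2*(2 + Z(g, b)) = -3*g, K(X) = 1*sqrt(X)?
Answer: 166713804/833569 - 40*sqrt(2)/913 ≈ 199.94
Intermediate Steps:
K(X) = sqrt(X)
l(O, F) = 7 - O
Z(g, b) = -2 - 3*g/2 (Z(g, b) = -2 + (-3*g)/2 = -2 - 3*g/2)
L = -2/913 (L = 1/(-450 + (-2 - 3/2*3)) = 1/(-450 + (-2 - 9/2)) = 1/(-450 - 13/2) = 1/(-913/2) = -2/913 ≈ -0.0021906)
(L + K(2)*10)**2 = (-2/913 + sqrt(2)*10)**2 = (-2/913 + 10*sqrt(2))**2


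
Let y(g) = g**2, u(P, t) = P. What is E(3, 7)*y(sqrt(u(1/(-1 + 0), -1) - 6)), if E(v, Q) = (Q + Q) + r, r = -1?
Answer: -91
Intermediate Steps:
E(v, Q) = -1 + 2*Q (E(v, Q) = (Q + Q) - 1 = 2*Q - 1 = -1 + 2*Q)
E(3, 7)*y(sqrt(u(1/(-1 + 0), -1) - 6)) = (-1 + 2*7)*(sqrt(1/(-1 + 0) - 6))**2 = (-1 + 14)*(sqrt(1/(-1) - 6))**2 = 13*(sqrt(-1 - 6))**2 = 13*(sqrt(-7))**2 = 13*(I*sqrt(7))**2 = 13*(-7) = -91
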